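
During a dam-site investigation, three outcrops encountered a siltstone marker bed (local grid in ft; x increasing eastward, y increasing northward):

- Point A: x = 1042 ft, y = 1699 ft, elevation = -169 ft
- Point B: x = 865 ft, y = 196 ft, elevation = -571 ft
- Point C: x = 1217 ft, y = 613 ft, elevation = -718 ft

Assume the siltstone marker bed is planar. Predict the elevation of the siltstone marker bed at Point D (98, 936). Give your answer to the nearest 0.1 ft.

356.0 ft

Let the plane be z = a·x + b·y + c.
Point B−Point A: −177a − 1503b = −402;  Point C−Point A: 175a − 1086b = −549.
Solving gives a = −0.853548, b = 0.367983.
Then c = -169 − a·1042 − b·1699 = 95.19.
At (98, 936): z = −83.6 + 344.4 + 95.19 = 356.0 ft.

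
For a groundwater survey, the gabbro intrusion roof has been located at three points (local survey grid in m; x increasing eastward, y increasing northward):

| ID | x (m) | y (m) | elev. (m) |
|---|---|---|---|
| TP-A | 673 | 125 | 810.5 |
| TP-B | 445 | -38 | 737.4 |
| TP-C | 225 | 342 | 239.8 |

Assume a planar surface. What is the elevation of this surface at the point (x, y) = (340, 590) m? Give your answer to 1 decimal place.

Let the plane be z = a·x + b·y + c.
TP-B−TP-A: −228a − 163b = −73.1;  TP-C−TP-A: −448a + 217b = −570.7.
Solving gives a = 0.88887, b = −0.79486.
Then c = 810.5 − a·673 − b·125 = 311.65.
At (340, 590): z = 302.2 − 469.0 + 311.65 = 144.9 m.

144.9 m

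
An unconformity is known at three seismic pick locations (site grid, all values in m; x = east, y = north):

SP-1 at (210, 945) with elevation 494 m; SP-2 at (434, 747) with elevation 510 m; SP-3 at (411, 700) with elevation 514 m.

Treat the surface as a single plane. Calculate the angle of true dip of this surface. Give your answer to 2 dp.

Let the plane be z = a·x + b·y + c.
SP-2−SP-1: 224a − 198b = 16;  SP-3−SP-1: 201a − 245b = 20.
Solving gives a = −0.00265, b = −0.08381.
Gradient magnitude |∇z| = √(a² + b²) = √(0.00001 + 0.00702) = 0.08385.
True dip = arctan(0.08385) = 4.79°, dipping toward N (azimuth ≈ 002°).

4.79°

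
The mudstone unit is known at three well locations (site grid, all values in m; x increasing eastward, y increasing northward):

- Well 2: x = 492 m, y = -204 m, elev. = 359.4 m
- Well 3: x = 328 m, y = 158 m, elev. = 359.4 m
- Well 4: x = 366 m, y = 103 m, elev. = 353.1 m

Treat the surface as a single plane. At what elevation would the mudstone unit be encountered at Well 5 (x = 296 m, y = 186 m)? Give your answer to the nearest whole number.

Two edge vectors: Well 2→Well 3 = (-164, 362, 0), Well 2→Well 4 = (-126, 307, -6.3).
Normal n = (Well 2→Well 3) × (Well 2→Well 4) = (-2280.6, -1033.2, -4736).
So ∂z/∂x = −n_x/n_z = −0.48155 and ∂z/∂y = −n_y/n_z = −0.21816.
Intercept c from Well 2: 359.4 + 236.92 − 44.50 = 551.82.
At (296, 186): z = −142.5 − 40.6 + 551.82 = 368.7 m.

369 m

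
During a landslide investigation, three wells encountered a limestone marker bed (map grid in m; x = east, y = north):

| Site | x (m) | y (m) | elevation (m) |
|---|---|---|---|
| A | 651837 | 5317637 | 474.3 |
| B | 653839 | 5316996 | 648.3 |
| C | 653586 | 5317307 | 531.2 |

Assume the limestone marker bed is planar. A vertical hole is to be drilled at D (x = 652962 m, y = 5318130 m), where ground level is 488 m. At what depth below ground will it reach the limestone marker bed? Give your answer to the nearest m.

Two edge vectors: A→B = (2002, -641, 174), A→C = (1749, -330, 56.9).
Normal n = (A→B) × (A→C) = (20947.1, 190412.2, 460449).
So ∂z/∂x = −n_x/n_z = −0.04549277 and ∂z/∂y = −n_y/n_z = −0.41353592.
Intercept c from A: 474.3 + 29653.87 + 2199033.90 = 2229162.07.
At (652962, 5318130): z_contact = −29705.0 − 2199237.8 + 2229162.07 = 219.2 m.
Depth below ground = 488 − 219.2 = 269 m.

269 m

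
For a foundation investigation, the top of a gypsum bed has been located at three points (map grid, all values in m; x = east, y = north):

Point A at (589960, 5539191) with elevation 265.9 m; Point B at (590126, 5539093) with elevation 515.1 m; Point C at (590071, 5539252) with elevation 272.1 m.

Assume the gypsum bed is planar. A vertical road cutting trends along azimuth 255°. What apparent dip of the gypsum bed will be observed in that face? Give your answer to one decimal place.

Two edge vectors: Point A→Point B = (166, -98, 249.2), Point A→Point C = (111, 61, 6.2).
Normal n = (Point A→Point B) × (Point A→Point C) = (-15808.8, 26632, 21004).
So ∂z/∂x = −n_x/n_z = 0.75266 and ∂z/∂y = −n_y/n_z = −1.26795.
Unit vector along 255° is (sin 255°, cos 255°) = (-0.9659, -0.2588).
Slope in that direction = a·(-0.9659) + b·(-0.2588) = −0.39884.
Apparent dip = arctan|0.39884| = 21.7° (true dip is 55.9°, so apparent ≤ true as expected).

21.7°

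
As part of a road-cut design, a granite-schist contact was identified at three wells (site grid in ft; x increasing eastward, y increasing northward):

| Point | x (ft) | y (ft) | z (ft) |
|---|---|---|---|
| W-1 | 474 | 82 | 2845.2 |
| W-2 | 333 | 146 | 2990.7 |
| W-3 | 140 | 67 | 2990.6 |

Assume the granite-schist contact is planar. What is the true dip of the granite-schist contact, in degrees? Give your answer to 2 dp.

Two edge vectors: W-1→W-2 = (-141, 64, 145.5), W-1→W-3 = (-334, -15, 145.4).
Normal n = (W-1→W-2) × (W-1→W-3) = (11488.1, -28095.6, 23491).
So ∂z/∂x = −n_x/n_z = −0.48904 and ∂z/∂y = −n_y/n_z = 1.19602.
Gradient magnitude |∇z| = √(a² + b²) = √(0.23916 + 1.43045) = 1.29214.
True dip = arctan(1.29214) = 52.26°, dipping toward SSE (azimuth ≈ 158°).

52.26°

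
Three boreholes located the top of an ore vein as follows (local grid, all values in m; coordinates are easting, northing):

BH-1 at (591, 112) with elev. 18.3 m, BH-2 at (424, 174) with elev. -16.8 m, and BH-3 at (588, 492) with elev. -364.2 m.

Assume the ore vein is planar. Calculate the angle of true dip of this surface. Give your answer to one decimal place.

45.6°

Two edge vectors: BH-1→BH-2 = (-167, 62, -35.1), BH-1→BH-3 = (-3, 380, -382.5).
Normal n = (BH-1→BH-2) × (BH-1→BH-3) = (-10377, -63772.2, -63274).
So ∂z/∂easting = −n_x/n_z = −0.16400 and ∂z/∂northing = −n_y/n_z = −1.00787.
Gradient magnitude |∇z| = √(a² + b²) = √(0.02690 + 1.01581) = 1.02113.
True dip = arctan(1.02113) = 45.6°, dipping toward N (azimuth ≈ 009°).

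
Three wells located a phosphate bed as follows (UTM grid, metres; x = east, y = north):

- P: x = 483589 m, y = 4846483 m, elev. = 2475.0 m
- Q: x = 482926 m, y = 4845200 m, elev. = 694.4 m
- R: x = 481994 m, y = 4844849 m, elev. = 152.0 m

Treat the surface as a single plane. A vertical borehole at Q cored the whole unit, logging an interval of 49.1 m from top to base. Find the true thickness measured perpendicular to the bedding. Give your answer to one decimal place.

29.2 m

Let the plane be z = a·x + b·y + c.
Q−P: −663a − 1283b = −1780.6;  R−P: −1595a − 1634b = −2323.
Solving gives a = 0.07363, b = 1.34979.
|∇z| = √(a²+b²) = 1.35180, so dip δ = arctan(1.35180) = 53.51°.
True thickness = vertical thickness × cos δ = 49.1 × cos 53.51° = 29.2 m.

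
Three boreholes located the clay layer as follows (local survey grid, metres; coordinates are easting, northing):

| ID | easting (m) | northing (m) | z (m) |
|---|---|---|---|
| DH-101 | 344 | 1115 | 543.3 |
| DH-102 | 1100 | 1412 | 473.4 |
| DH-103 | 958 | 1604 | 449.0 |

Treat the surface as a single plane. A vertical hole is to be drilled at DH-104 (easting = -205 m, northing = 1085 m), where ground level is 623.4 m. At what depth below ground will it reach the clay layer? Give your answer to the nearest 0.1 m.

57.5 m

Let the plane be z = a·easting + b·northing + c.
DH-102−DH-101: 756a + 297b = −69.9;  DH-103−DH-101: 614a + 489b = −94.3.
Solving gives a = −0.032959, b = −0.151459.
Then c = 543.3 − a·344 − b·1115 = 723.51.
At (-205, 1085): z_contact = 6.76 − 164.33 + 723.51 = 565.94 m.
Depth below ground = 623.4 − 565.94 = 57.5 m.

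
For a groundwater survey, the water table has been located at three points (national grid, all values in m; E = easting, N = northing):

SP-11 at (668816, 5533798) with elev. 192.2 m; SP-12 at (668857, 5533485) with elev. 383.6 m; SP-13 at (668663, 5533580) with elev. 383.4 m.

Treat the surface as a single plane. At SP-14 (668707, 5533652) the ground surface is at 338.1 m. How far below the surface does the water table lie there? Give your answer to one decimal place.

Two edge vectors: SP-11→SP-12 = (41, -313, 191.4), SP-11→SP-13 = (-153, -218, 191.2).
Normal n = (SP-11→SP-12) × (SP-11→SP-13) = (-18120.4, -37123.4, -56827).
So ∂z/∂E = −n_x/n_z = −0.318869551 and ∂z/∂N = −n_y/n_z = −0.653270452.
Intercept c from SP-11: 192.2 + 213265.06 + 3615066.72 = 3828523.98.
At (668707, 5533652): z_contact = −213230.30 − 3614971.35 + 3828523.98 = 322.33 m.
Depth below ground = 338.1 − 322.33 = 15.8 m.

15.8 m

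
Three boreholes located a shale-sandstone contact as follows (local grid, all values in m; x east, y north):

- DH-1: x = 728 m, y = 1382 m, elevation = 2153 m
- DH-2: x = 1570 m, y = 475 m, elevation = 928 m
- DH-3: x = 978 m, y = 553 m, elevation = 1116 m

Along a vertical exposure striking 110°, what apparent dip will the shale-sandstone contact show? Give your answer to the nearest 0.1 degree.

29.3°

Two edge vectors: DH-1→DH-2 = (842, -907, -1225), DH-1→DH-3 = (250, -829, -1037).
Normal n = (DH-1→DH-2) × (DH-1→DH-3) = (-74966, 566904, -471268).
So ∂z/∂x = −n_x/n_z = −0.15907 and ∂z/∂y = −n_y/n_z = 1.20293.
Unit vector along 110° is (sin 110°, cos 110°) = (0.9397, -0.3420).
Slope in that direction = a·(0.9397) + b·(-0.3420) = −0.56091.
Apparent dip = arctan|0.56091| = 29.3° (true dip is 50.5°, so apparent ≤ true as expected).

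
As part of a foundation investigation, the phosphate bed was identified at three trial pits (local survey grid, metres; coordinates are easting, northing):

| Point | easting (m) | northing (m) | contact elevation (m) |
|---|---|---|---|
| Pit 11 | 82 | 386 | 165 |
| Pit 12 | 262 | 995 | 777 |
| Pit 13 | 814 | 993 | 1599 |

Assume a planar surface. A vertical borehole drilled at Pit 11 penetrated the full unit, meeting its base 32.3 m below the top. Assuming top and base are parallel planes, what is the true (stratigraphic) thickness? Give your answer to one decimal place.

17.2 m

Two edge vectors: Pit 11→Pit 12 = (180, 609, 612), Pit 11→Pit 13 = (732, 607, 1434).
Normal n = (Pit 11→Pit 12) × (Pit 11→Pit 13) = (501822, 189864, -336528).
So ∂z/∂easting = −n_x/n_z = 1.49117 and ∂z/∂northing = −n_y/n_z = 0.56418.
|∇z| = √(a²+b²) = 1.59434, so dip δ = arctan(1.59434) = 57.90°.
True thickness = vertical thickness × cos δ = 32.3 × cos 57.90° = 17.2 m.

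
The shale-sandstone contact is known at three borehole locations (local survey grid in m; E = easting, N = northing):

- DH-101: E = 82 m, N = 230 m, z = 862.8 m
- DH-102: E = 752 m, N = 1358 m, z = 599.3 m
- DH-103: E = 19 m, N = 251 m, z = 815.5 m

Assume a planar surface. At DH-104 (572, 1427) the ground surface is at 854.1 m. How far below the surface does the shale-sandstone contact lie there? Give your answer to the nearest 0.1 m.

395.0 m

Let the plane be z = a·E + b·N + c.
DH-102−DH-101: 670a + 1128b = −263.5;  DH-103−DH-101: −63a + 21b = −47.3.
Solving gives a = 0.561713, b = −0.567241.
Then c = 862.8 − a·82 − b·230 = 947.20.
At (572, 1427): z_contact = 321.30 − 809.45 + 947.20 = 459.05 m.
Depth below ground = 854.1 − 459.05 = 395.0 m.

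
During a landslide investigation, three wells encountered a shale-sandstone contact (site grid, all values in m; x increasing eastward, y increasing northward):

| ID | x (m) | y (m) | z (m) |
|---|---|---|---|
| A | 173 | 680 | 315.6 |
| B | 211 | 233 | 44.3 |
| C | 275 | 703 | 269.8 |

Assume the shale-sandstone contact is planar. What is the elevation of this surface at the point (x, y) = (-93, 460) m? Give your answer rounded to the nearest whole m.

346 m

Let the plane be z = a·x + b·y + c.
B−A: 38a − 447b = −271.3;  C−A: 102a + 23b = −45.8.
Solving gives a = −0.57486, b = 0.55807.
Then c = 315.6 − a·173 − b·680 = 35.57.
At (-93, 460): z = 53.5 + 256.7 + 35.57 = 345.7 m.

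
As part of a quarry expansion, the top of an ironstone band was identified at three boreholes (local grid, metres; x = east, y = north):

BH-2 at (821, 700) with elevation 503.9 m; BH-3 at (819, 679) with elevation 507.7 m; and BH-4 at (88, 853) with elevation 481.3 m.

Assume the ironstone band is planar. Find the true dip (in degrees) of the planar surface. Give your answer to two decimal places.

10.23°

Let the plane be z = a·x + b·y + c.
BH-3−BH-2: −2a − 21b = 3.8;  BH-4−BH-2: −733a + 153b = −22.6.
Solving gives a = −0.00680, b = −0.18030.
Gradient magnitude |∇z| = √(a² + b²) = √(0.00005 + 0.03251) = 0.18043.
True dip = arctan(0.18043) = 10.23°, dipping toward N (azimuth ≈ 002°).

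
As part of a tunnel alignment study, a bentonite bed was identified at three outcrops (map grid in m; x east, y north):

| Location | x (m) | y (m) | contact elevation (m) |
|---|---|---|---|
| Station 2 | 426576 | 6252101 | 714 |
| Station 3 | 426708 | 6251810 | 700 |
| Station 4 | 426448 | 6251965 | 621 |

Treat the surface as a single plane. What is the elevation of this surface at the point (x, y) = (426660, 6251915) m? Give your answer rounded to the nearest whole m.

Let the plane be z = a·x + b·y + c.
Station 3−Station 2: 132a − 291b = −14;  Station 4−Station 2: −128a − 136b = −93.
Solving gives a = 0.45577899, b = 0.25485507.
Then c = 714 − a·426576 − b·6252101 = −1787090.03.
At (426660, 6251915): z = 194462.7 + 1593332.3 − 1787090.03 = 704.9 m.

705 m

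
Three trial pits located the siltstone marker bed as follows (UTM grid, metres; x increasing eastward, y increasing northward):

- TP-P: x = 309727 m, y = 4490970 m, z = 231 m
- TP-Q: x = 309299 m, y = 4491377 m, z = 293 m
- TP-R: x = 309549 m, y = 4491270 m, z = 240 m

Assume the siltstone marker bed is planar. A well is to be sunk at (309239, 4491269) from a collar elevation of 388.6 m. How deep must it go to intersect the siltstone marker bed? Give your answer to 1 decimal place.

65.7 m

Two edge vectors: TP-P→TP-Q = (-428, 407, 62), TP-P→TP-R = (-178, 300, 9).
Normal n = (TP-P→TP-Q) × (TP-P→TP-R) = (-14937, -7184, -55954).
So ∂z/∂x = −n_x/n_z = −0.266951424 and ∂z/∂y = −n_y/n_z = −0.128391178.
Intercept c from TP-P: 231 + 82682.06 + 576600.93 = 659513.99.
At (309239, 4491269): z_contact = −82551.79 − 576639.32 + 659513.99 = 322.88 m.
Depth below ground = 388.6 − 322.88 = 65.7 m.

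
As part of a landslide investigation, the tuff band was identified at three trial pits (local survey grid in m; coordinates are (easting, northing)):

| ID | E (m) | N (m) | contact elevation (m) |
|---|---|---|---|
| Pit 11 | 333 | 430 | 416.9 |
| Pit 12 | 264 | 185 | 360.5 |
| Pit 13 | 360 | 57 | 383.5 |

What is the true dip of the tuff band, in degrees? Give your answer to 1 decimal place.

22.5°

Two edge vectors: Pit 11→Pit 12 = (-69, -245, -56.4), Pit 11→Pit 13 = (27, -373, -33.4).
Normal n = (Pit 11→Pit 12) × (Pit 11→Pit 13) = (-12854.2, -3827.4, 32352).
So ∂z/∂E = −n_x/n_z = 0.39732 and ∂z/∂N = −n_y/n_z = 0.11830.
Gradient magnitude |∇z| = √(a² + b²) = √(0.15787 + 0.01400) = 0.41456.
True dip = arctan(0.41456) = 22.5°, dipping toward WSW (azimuth ≈ 253°).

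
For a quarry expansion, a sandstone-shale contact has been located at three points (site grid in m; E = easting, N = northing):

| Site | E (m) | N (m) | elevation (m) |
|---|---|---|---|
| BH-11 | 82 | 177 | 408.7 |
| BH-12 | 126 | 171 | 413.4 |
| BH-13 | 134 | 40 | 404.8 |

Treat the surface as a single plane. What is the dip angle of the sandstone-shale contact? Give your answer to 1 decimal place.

Two edge vectors: BH-11→BH-12 = (44, -6, 4.7), BH-11→BH-13 = (52, -137, -3.9).
Normal n = (BH-11→BH-12) × (BH-11→BH-13) = (667.3, 416, -5716).
So ∂z/∂E = −n_x/n_z = 0.11674 and ∂z/∂N = −n_y/n_z = 0.07278.
Gradient magnitude |∇z| = √(a² + b²) = √(0.01363 + 0.00530) = 0.13757.
True dip = arctan(0.13757) = 7.8°, dipping toward WSW (azimuth ≈ 238°).

7.8°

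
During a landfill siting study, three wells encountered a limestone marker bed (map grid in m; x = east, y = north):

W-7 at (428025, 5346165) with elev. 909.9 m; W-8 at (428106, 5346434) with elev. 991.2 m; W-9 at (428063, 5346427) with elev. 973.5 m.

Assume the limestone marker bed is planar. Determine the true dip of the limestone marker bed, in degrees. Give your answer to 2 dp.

23.01°

Let the plane be z = a·x + b·y + c.
W-8−W-7: 81a + 269b = 81.3;  W-9−W-7: 38a + 262b = 63.6.
Solving gives a = 0.38111, b = 0.18747.
Gradient magnitude |∇z| = √(a² + b²) = √(0.14524 + 0.03515) = 0.42472.
True dip = arctan(0.42472) = 23.01°, dipping toward WSW (azimuth ≈ 244°).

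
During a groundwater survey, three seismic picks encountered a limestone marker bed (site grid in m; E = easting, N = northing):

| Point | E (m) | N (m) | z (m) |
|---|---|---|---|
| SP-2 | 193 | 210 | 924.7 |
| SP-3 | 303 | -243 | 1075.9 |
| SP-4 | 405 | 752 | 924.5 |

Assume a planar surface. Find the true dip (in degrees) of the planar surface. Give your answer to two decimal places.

29.46°

Two edge vectors: SP-2→SP-3 = (110, -453, 151.2), SP-2→SP-4 = (212, 542, -0.2).
Normal n = (SP-2→SP-3) × (SP-2→SP-4) = (-81859.8, 32076.4, 155656).
So ∂z/∂E = −n_x/n_z = 0.52590 and ∂z/∂N = −n_y/n_z = −0.20607.
Gradient magnitude |∇z| = √(a² + b²) = √(0.27657 + 0.04247) = 0.56484.
True dip = arctan(0.56484) = 29.46°, dipping toward WNW (azimuth ≈ 291°).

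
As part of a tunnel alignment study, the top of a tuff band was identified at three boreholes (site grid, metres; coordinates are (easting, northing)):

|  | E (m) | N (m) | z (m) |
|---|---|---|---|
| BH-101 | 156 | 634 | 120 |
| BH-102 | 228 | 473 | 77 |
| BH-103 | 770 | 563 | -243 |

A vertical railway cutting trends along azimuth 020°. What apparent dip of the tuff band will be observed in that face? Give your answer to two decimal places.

11.28°

Two edge vectors: BH-101→BH-102 = (72, -161, -43), BH-101→BH-103 = (614, -71, -363).
Normal n = (BH-101→BH-102) × (BH-101→BH-103) = (55390, -266, 93742).
So ∂z/∂E = −n_x/n_z = −0.59088 and ∂z/∂N = −n_y/n_z = 0.00284.
Unit vector along 020° is (sin 20°, cos 20°) = (0.3420, 0.9397).
Slope in that direction = a·(0.3420) + b·(0.9397) = −0.19943.
Apparent dip = arctan|0.19943| = 11.28° (true dip is 30.6°, so apparent ≤ true as expected).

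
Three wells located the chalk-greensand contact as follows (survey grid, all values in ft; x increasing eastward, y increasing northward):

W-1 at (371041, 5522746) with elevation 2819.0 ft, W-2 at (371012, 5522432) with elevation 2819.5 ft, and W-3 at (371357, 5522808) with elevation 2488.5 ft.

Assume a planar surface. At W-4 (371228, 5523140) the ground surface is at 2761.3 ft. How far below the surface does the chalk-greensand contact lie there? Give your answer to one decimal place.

103.3 ft

Let the plane be z = a·x + b·y + c.
W-2−W-1: −29a − 314b = 0.5;  W-3−W-1: 316a + 62b = −330.5.
Solving gives a = −1.064869747, b = 0.096755486.
Then c = 2819 − a·371041 − b·5522746 = −136426.64.
At (371228, 5523140): z_contact = −395309.47 + 534394.10 − 136426.64 = 2657.99 ft.
Depth below ground = 2761.3 − 2657.99 = 103.3 ft.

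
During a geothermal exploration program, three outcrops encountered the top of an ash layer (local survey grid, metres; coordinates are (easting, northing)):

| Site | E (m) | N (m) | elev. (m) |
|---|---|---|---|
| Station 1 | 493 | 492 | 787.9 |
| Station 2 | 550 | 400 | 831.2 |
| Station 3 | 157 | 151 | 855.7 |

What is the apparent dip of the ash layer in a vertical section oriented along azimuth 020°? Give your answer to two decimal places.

Two edge vectors: Station 1→Station 2 = (57, -92, 43.3), Station 1→Station 3 = (-336, -341, 67.8).
Normal n = (Station 1→Station 2) × (Station 1→Station 3) = (8527.7, -18413.4, -50349).
So ∂z/∂E = −n_x/n_z = 0.16937 and ∂z/∂N = −n_y/n_z = −0.36572.
Unit vector along 020° is (sin 20°, cos 20°) = (0.3420, 0.9397).
Slope in that direction = a·(0.3420) + b·(0.9397) = −0.28573.
Apparent dip = arctan|0.28573| = 15.95° (true dip is 22.0°, so apparent ≤ true as expected).

15.95°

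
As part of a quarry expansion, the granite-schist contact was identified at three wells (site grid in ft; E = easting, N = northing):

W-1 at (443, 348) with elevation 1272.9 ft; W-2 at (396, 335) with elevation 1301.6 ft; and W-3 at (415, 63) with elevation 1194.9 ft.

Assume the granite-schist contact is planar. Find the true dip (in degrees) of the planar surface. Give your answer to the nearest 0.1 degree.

Two edge vectors: W-1→W-2 = (-47, -13, 28.7), W-1→W-3 = (-28, -285, -78).
Normal n = (W-1→W-2) × (W-1→W-3) = (9193.5, -4469.6, 13031).
So ∂z/∂E = −n_x/n_z = −0.70551 and ∂z/∂N = −n_y/n_z = 0.34300.
Gradient magnitude |∇z| = √(a² + b²) = √(0.49774 + 0.11765) = 0.78447.
True dip = arctan(0.78447) = 38.1°, dipping toward ESE (azimuth ≈ 116°).

38.1°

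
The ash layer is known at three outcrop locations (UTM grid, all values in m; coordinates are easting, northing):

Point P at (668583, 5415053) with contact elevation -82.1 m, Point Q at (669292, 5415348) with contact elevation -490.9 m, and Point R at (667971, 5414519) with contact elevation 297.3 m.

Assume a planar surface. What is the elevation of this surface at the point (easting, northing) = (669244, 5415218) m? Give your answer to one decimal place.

Two edge vectors: Point P→Point Q = (709, 295, -408.8), Point P→Point R = (-612, -534, 379.4).
Normal n = (Point P→Point Q) × (Point P→Point R) = (-106376.2, -18809, -198066).
So ∂z/∂easting = −n_x/n_z = −0.537074511 and ∂z/∂northing = −n_y/n_z = −0.094963295.
Intercept c from Point P: -82.1 + 359078.89 + 514231.28 = 873228.06.
At (669244, 5415218): z = −359433.9 − 514246.9 + 873228.06 = -452.8 m.

-452.8 m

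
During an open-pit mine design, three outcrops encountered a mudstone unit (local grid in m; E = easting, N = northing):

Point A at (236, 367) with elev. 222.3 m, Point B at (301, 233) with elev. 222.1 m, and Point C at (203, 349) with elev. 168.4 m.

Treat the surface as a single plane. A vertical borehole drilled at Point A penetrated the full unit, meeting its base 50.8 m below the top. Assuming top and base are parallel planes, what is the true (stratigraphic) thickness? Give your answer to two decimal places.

Let the plane be z = a·E + b·N + c.
Point B−Point A: 65a − 134b = −0.2;  Point C−Point A: −33a − 18b = −53.9.
Solving gives a = 1.29095, b = 0.62770.
|∇z| = √(a²+b²) = 1.43547, so dip δ = arctan(1.43547) = 55.14°.
True thickness = vertical thickness × cos δ = 50.8 × cos 55.14° = 29.04 m.

29.04 m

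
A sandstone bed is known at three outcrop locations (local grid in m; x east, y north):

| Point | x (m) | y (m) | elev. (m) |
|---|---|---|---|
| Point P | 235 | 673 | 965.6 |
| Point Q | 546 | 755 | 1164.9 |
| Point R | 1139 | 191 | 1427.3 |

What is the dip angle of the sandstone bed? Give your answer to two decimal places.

Let the plane be z = a·x + b·y + c.
Point Q−Point P: 311a + 82b = 199.3;  Point R−Point P: 904a − 482b = 461.7.
Solving gives a = 0.59779, b = 0.16328.
Gradient magnitude |∇z| = √(a² + b²) = √(0.35735 + 0.02666) = 0.61968.
True dip = arctan(0.61968) = 31.79°, dipping toward WSW (azimuth ≈ 255°).

31.79°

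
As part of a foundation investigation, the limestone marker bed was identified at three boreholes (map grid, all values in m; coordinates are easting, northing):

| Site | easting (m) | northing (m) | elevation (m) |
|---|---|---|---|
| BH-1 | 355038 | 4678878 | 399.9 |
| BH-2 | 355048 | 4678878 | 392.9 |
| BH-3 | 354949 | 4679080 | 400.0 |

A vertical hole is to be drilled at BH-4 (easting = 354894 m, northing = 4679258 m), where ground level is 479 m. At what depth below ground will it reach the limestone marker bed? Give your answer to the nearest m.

Two edge vectors: BH-1→BH-2 = (10, 0, -7), BH-1→BH-3 = (-89, 202, 0.1).
Normal n = (BH-1→BH-2) × (BH-1→BH-3) = (1414, 622, 2020).
So ∂z/∂easting = −n_x/n_z = −0.70000000 and ∂z/∂northing = −n_y/n_z = −0.30792079.
Intercept c from BH-1: 399.9 + 248526.60 + 1440723.82 = 1689650.32.
At (354894, 4679258): z_contact = −248425.8 − 1440840.8 + 1689650.32 = 383.7 m.
Depth below ground = 479 − 383.7 = 95 m.

95 m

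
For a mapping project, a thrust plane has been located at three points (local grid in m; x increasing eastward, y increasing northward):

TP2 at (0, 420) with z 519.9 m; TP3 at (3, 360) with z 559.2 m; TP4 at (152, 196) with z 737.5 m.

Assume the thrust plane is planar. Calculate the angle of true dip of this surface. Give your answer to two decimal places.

38.88°

Two edge vectors: TP2→TP3 = (3, -60, 39.3), TP2→TP4 = (152, -224, 217.6).
Normal n = (TP2→TP3) × (TP2→TP4) = (-4252.8, 5320.8, 8448).
So ∂z/∂x = −n_x/n_z = 0.50341 and ∂z/∂y = −n_y/n_z = −0.62983.
Gradient magnitude |∇z| = √(a² + b²) = √(0.25342 + 0.39669) = 0.80629.
True dip = arctan(0.80629) = 38.88°, dipping toward NW (azimuth ≈ 321°).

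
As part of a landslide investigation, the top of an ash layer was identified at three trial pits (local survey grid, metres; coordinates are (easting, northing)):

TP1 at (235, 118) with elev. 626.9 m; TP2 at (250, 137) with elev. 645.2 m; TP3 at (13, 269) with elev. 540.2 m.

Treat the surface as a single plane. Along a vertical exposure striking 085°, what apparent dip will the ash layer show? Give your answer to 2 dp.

35.56°

Let the plane be z = a·E + b·N + c.
TP2−TP1: 15a + 19b = 18.3;  TP3−TP1: −222a + 151b = −86.7.
Solving gives a = 0.68033, b = 0.42605.
Unit vector along 085° is (sin 85°, cos 85°) = (0.9962, 0.0872).
Slope in that direction = a·(0.9962) + b·(0.0872) = 0.71488.
Apparent dip = arctan|0.71488| = 35.56° (true dip is 38.8°, so apparent ≤ true as expected).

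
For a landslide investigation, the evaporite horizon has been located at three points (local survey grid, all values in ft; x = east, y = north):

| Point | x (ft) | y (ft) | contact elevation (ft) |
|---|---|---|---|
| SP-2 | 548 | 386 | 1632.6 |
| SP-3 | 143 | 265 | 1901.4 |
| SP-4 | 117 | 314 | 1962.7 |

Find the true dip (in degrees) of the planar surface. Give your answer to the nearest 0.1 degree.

49.8°

Let the plane be z = a·x + b·y + c.
SP-3−SP-2: −405a − 121b = 268.8;  SP-4−SP-2: −431a − 72b = 330.1.
Solving gives a = −0.89550, b = 0.77586.
Gradient magnitude |∇z| = √(a² + b²) = √(0.80192 + 0.60195) = 1.18485.
True dip = arctan(1.18485) = 49.8°, dipping toward SE (azimuth ≈ 131°).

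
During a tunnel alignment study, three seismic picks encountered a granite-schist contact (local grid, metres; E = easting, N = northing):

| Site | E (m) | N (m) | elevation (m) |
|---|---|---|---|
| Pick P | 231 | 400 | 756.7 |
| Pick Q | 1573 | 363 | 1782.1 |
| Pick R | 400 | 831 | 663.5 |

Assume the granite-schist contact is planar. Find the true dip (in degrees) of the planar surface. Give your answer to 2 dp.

Two edge vectors: Pick P→Pick Q = (1342, -37, 1025.4), Pick P→Pick R = (169, 431, -93.2).
Normal n = (Pick P→Pick Q) × (Pick P→Pick R) = (-438499, 298367, 584655).
So ∂z/∂E = −n_x/n_z = 0.75001 and ∂z/∂N = −n_y/n_z = −0.51033.
Gradient magnitude |∇z| = √(a² + b²) = √(0.56252 + 0.26044) = 0.90717.
True dip = arctan(0.90717) = 42.21°, dipping toward NW (azimuth ≈ 304°).

42.21°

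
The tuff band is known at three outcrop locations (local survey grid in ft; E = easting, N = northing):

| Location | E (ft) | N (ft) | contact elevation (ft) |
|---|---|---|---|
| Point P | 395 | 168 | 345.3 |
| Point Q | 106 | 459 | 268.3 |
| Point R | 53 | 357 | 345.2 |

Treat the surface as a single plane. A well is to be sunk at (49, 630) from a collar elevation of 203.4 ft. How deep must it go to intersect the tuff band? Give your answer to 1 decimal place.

16.8 ft

Let the plane be z = a·E + b·N + c.
Point Q−Point P: −289a + 291b = −77;  Point R−Point P: −342a + 189b = −0.1.
Solving gives a = −0.32346, b = −0.58585.
Then c = 345.3 − a·395 − b·168 = 571.49.
At (49, 630): z_contact = −15.85 − 369.08 + 571.49 = 186.56 ft.
Depth below ground = 203.4 − 186.56 = 16.8 ft.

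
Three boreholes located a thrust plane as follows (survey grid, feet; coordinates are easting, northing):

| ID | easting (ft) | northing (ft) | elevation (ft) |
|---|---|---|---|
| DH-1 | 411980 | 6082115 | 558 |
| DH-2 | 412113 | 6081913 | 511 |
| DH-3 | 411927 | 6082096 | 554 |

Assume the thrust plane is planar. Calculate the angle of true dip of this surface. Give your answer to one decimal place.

12.9°

Two edge vectors: DH-1→DH-2 = (133, -202, -47), DH-1→DH-3 = (-53, -19, -4).
Normal n = (DH-1→DH-2) × (DH-1→DH-3) = (-85, 3023, -13233).
So ∂z/∂easting = −n_x/n_z = −0.00642 and ∂z/∂northing = −n_y/n_z = 0.22844.
Gradient magnitude |∇z| = √(a² + b²) = √(0.00004 + 0.05219) = 0.22853.
True dip = arctan(0.22853) = 12.9°, dipping toward S (azimuth ≈ 178°).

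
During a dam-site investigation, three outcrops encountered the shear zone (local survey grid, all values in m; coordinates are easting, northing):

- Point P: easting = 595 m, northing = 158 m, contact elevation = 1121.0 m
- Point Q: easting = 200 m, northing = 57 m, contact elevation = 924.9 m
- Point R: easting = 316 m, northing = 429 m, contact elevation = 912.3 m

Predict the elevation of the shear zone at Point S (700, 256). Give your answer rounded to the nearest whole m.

1159 m

Let the plane be z = a·easting + b·northing + c.
Point Q−Point P: −395a − 101b = −196.1;  Point R−Point P: −279a + 271b = −208.7.
Solving gives a = 0.54888, b = −0.20503.
Then c = 1121 − a·595 − b·158 = 826.81.
At (700, 256): z = 384.2 − 52.5 + 826.81 = 1158.5 m.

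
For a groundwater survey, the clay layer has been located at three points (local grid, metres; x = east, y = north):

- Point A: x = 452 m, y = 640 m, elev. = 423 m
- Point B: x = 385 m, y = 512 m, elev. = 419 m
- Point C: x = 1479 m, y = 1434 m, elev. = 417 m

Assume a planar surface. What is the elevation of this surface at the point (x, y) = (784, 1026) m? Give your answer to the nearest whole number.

Two edge vectors: Point A→Point B = (-67, -128, -4), Point A→Point C = (1027, 794, -6).
Normal n = (Point A→Point B) × (Point A→Point C) = (3944, -4510, 78258).
So ∂z/∂x = −n_x/n_z = −0.05040 and ∂z/∂y = −n_y/n_z = 0.05763.
Intercept c from Point A: 423 + 22.78 − 36.88 = 408.90.
At (784, 1026): z = −39.5 + 59.1 + 408.90 = 428.5 m.

429 m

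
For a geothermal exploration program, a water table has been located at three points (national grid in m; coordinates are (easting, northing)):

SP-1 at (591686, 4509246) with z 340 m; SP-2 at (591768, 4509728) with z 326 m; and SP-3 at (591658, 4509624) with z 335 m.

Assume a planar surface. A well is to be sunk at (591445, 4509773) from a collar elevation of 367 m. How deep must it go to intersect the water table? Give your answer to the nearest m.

Two edge vectors: SP-1→SP-2 = (82, 482, -14), SP-1→SP-3 = (-28, 378, -5).
Normal n = (SP-1→SP-2) × (SP-1→SP-3) = (2882, 802, 44492).
So ∂z/∂E = −n_x/n_z = −0.06477569 and ∂z/∂N = −n_y/n_z = −0.01802571.
Intercept c from SP-1: 340 + 38326.87 + 81282.37 = 119949.24.
At (591445, 4509773): z_contact = −38311.3 − 81291.9 + 119949.24 = 346.1 m.
Depth below ground = 367 − 346.1 = 21 m.

21 m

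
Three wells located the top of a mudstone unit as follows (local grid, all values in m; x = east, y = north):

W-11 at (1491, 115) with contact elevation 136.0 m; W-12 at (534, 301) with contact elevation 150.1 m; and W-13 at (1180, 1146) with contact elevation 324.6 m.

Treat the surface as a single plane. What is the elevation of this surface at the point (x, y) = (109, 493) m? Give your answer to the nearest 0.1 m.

Let the plane be z = a·x + b·y + c.
W-12−W-11: −957a + 186b = 14.1;  W-13−W-11: −311a + 1031b = 188.6.
Solving gives a = 0.022117, b = 0.189601.
Then c = 136 − a·1491 − b·115 = 81.22.
At (109, 493): z = 2.4 + 93.5 + 81.22 = 177.1 m.

177.1 m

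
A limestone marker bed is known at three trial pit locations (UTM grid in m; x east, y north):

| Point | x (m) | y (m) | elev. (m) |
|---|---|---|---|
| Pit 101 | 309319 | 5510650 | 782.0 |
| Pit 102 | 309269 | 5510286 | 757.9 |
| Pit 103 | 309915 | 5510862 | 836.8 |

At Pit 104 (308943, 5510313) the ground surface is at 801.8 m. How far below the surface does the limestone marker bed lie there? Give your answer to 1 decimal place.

Two edge vectors: Pit 101→Pit 102 = (-50, -364, -24.1), Pit 101→Pit 103 = (596, 212, 54.8).
Normal n = (Pit 101→Pit 102) × (Pit 101→Pit 103) = (-14838, -11623.6, 206344).
So ∂z/∂x = −n_x/n_z = 0.071909045 and ∂z/∂y = −n_y/n_z = 0.056331175.
Intercept c from Pit 101: 782 − 22242.83 − 310421.39 = −331882.22.
At (308943, 5510313): z_contact = 22215.80 + 310402.41 − 331882.22 = 735.98 m.
Depth below ground = 801.8 − 735.98 = 65.8 m.

65.8 m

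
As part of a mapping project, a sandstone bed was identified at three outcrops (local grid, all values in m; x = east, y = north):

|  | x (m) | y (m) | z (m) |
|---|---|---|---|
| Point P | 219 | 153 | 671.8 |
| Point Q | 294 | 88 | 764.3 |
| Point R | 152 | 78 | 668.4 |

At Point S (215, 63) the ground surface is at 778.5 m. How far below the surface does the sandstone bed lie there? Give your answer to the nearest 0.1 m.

Let the plane be z = a·x + b·y + c.
Point Q−Point P: 75a − 65b = 92.5;  Point R−Point P: −67a − 75b = −3.4.
Solving gives a = 0.71728, b = −0.59544.
Then c = 671.8 − a·219 − b·153 = 605.82.
At (215, 63): z_contact = 154.22 − 37.51 + 605.82 = 722.52 m.
Depth below ground = 778.5 − 722.52 = 56.0 m.

56.0 m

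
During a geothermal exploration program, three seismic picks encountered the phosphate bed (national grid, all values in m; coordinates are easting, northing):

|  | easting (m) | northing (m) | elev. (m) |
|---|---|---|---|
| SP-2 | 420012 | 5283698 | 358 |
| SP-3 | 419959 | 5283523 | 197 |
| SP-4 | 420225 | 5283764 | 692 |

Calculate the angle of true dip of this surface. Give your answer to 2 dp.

Let the plane be z = a·easting + b·northing + c.
SP-3−SP-2: −53a − 175b = −161;  SP-4−SP-2: 213a + 66b = 334.
Solving gives a = 1.41587, b = 0.49119.
Gradient magnitude |∇z| = √(a² + b²) = √(2.00470 + 0.24127) = 1.49866.
True dip = arctan(1.49866) = 56.29°, dipping toward WSW (azimuth ≈ 251°).

56.29°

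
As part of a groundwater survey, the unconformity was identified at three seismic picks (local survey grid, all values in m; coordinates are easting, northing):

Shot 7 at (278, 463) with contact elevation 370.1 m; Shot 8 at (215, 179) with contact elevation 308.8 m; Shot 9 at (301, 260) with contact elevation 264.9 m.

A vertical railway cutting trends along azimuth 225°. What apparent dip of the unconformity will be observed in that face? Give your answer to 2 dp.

Let the plane be z = a·easting + b·northing + c.
Shot 8−Shot 7: −63a − 284b = −61.3;  Shot 9−Shot 7: 23a − 203b = −105.2.
Solving gives a = −0.90228, b = 0.41600.
Unit vector along 225° is (sin 225°, cos 225°) = (-0.7071, -0.7071).
Slope in that direction = a·(-0.7071) + b·(-0.7071) = 0.34385.
Apparent dip = arctan|0.34385| = 18.98° (true dip is 44.8°, so apparent ≤ true as expected).

18.98°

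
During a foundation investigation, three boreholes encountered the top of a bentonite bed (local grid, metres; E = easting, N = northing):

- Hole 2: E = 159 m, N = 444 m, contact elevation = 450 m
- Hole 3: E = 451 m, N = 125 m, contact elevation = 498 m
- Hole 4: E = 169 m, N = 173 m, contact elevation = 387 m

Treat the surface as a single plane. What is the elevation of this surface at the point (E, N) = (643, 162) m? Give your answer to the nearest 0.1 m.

590.9 m

Let the plane be z = a·E + b·N + c.
Hole 3−Hole 2: 292a − 319b = 48;  Hole 4−Hole 2: 10a − 271b = −63.
Solving gives a = 0.43592, b = 0.24856.
Then c = 450 − a·159 − b·444 = 270.33.
At (643, 162): z = 280.3 + 40.3 + 270.33 = 590.9 m.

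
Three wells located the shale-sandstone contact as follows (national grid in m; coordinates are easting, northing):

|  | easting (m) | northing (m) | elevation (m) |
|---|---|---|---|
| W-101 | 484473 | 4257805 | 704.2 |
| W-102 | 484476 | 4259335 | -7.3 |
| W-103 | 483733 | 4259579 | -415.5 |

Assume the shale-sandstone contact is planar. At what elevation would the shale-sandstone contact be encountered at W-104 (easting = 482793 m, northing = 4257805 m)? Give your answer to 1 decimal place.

Two edge vectors: W-101→W-102 = (3, 1530, -711.5), W-101→W-103 = (-740, 1774, -1119.7).
Normal n = (W-101→W-102) × (W-101→W-103) = (-450940, 529869.1, 1137522).
So ∂z/∂easting = −n_x/n_z = 0.396423102 and ∂z/∂northing = −n_y/n_z = −0.465809980.
Intercept c from W-101: 704.2 − 192056.29 + 1983328.06 = 1791975.97.
At (482793, 4257805): z = 191390.3 − 1983328.1 + 1791975.97 = 38.2 m.

38.2 m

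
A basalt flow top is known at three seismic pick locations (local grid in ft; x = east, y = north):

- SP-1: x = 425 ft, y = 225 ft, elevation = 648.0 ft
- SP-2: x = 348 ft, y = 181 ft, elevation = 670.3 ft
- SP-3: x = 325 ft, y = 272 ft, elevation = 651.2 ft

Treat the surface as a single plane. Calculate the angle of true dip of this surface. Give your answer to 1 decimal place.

Let the plane be z = a·x + b·y + c.
SP-2−SP-1: −77a − 44b = 22.3;  SP-3−SP-1: −100a + 47b = 3.2.
Solving gives a = −0.14826, b = −0.24736.
Gradient magnitude |∇z| = √(a² + b²) = √(0.02198 + 0.06119) = 0.28839.
True dip = arctan(0.28839) = 16.1°, dipping toward NNE (azimuth ≈ 031°).

16.1°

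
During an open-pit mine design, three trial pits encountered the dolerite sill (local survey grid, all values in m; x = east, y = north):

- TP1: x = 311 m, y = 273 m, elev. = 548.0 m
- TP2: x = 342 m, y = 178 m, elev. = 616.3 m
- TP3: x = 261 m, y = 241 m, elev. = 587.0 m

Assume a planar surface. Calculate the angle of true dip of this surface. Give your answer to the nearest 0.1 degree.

40.3°

Let the plane be z = a·x + b·y + c.
TP2−TP1: 31a − 95b = 68.3;  TP3−TP1: −50a − 32b = 39.
Solving gives a = −0.26461, b = −0.80529.
Gradient magnitude |∇z| = √(a² + b²) = √(0.07002 + 0.64850) = 0.84765.
True dip = arctan(0.84765) = 40.3°, dipping toward NNE (azimuth ≈ 018°).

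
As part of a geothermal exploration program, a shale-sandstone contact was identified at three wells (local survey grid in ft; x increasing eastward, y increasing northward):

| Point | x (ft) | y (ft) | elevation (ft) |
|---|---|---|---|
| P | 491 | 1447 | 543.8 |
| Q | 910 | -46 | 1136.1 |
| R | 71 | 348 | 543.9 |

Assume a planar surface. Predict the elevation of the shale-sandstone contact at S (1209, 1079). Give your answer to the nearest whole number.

Two edge vectors: P→Q = (419, -1493, 592.3), P→R = (-420, -1099, 0.1).
Normal n = (P→Q) × (P→R) = (650788.4, -248807.9, -1087541).
So ∂z/∂x = −n_x/n_z = 0.59840 and ∂z/∂y = −n_y/n_z = −0.22878.
Intercept c from P: 543.8 − 293.82 + 331.05 = 581.03.
At (1209, 1079): z = 723.5 − 246.9 + 581.03 = 1057.6 ft.

1058 ft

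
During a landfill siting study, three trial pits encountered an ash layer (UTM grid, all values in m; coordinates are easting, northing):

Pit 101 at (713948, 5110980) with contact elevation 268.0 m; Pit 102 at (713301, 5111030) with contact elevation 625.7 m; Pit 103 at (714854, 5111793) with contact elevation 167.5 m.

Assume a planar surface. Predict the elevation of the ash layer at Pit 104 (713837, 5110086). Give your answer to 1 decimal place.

-79.9 m

Let the plane be z = a·easting + b·northing + c.
Pit 102−Pit 101: −647a + 50b = 357.7;  Pit 103−Pit 101: 906a + 813b = −100.5.
Solving gives a = −0.517817966, b = 0.453435519.
Then c = 268 − a·713948 − b·5110980 = −1947536.77.
At (713837, 5110086): z = −369637.6 + 2317094.5 − 1947536.77 = -79.9 m.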